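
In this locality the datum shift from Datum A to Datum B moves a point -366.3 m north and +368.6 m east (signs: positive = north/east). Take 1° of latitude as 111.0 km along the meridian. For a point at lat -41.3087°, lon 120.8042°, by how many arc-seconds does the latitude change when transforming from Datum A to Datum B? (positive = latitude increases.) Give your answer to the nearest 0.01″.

Δφ = -11.88″

1° of latitude = 111.0 km, so Δφ = -366.3 / 111000 = -0.0033000° = -11.880″.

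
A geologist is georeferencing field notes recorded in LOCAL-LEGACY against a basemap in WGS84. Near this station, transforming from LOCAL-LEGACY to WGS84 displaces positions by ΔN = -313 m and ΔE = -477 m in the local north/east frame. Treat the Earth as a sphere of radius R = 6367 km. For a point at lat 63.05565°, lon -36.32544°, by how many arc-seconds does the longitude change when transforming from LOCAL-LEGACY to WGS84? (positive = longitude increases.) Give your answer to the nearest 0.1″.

Δλ = -34.1″

At latitude 63.05565°, cos φ = 0.453125.
One radian of longitude at latitude φ spans R cos φ, so Δλ = ΔE / (R cos φ) = -477.0 / (6367000 × 0.453125) = -1.6534e-04 rad = -34.103″.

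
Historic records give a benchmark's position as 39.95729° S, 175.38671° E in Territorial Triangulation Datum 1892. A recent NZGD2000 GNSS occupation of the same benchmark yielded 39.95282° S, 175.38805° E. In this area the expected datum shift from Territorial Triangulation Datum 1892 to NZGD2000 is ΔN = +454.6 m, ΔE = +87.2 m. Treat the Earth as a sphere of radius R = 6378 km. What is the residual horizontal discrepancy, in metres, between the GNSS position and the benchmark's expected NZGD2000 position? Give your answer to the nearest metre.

Observed coordinate differences: Δφ = +0.00447°, Δλ = +0.00134°.
Converting to metres (1° lat = 111317 m, cos φ = 0.766523): observed ΔN = 497.6 m, observed ΔE = 114.3 m.
Subtracting the expected shift leaves a residual of 497.6 − (454.6) = 43.0 m north and 114.3 − (87.2) = 27.1 m east.
Residual distance = √(43.0² + 27.1²) = 50.8 m.

51 m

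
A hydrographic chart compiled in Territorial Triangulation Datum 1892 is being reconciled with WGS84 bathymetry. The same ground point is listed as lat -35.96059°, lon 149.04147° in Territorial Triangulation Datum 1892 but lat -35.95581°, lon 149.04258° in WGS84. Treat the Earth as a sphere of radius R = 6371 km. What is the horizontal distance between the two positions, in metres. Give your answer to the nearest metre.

Δφ = -35.95581° − -35.96059° = +0.00478°; Δλ = 149.04258° − 149.04147° = +0.00111°.
1° along a meridian = πR/180 = 111195 m.
ΔN = Δφ × 111195 = 531.5 m; ΔE = Δλ × 111195 × cos(-35.96059°) = +0.00111 × 111195 × 0.809421 = 99.9 m.
Distance = √(ΔE² + ΔN²) = √(99.9² + 531.5²) = 540.8 m.

541 m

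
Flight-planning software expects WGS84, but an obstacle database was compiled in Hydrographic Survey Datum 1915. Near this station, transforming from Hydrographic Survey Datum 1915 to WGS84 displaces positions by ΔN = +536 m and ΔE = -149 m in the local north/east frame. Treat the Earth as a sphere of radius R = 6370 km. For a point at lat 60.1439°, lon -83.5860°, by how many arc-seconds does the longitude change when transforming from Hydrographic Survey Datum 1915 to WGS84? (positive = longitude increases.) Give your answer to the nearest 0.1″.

Δλ = -9.7″

At latitude 60.1439°, cos φ = 0.497823.
One radian of longitude at latitude φ spans R cos φ, so Δλ = ΔE / (R cos φ) = -149.0 / (6370000 × 0.497823) = -4.6986e-05 rad = -9.692″.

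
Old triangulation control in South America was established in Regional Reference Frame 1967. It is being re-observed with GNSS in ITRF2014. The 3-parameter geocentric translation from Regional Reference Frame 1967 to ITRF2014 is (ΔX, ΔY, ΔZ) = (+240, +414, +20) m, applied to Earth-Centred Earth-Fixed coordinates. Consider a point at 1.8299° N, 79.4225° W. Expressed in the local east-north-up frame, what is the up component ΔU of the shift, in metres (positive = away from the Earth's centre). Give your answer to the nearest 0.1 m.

At φ = 1.8299°, λ = -79.4225°: sin φ = 0.031932, cos φ = 0.999490, sin λ = -0.983008, cos λ = 0.183565.
ΔU = cos φ cos λ·ΔX + cos φ sin λ·ΔY + sin φ·ΔZ = (0.999490)(0.183565)(240) + (0.999490)(-0.983008)(414) + (0.031932)(20) = -362.09 m.

ΔU = -362.1 m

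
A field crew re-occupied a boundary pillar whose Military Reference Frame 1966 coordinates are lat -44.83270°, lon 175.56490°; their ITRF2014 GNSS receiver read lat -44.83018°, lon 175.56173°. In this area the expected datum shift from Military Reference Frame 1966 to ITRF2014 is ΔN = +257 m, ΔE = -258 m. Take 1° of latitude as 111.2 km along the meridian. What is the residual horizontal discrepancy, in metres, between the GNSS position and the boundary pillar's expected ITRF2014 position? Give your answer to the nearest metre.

Observed coordinate differences: Δφ = +0.00252°, Δλ = -0.00317°.
Converting to metres (1° lat = 111200 m, cos φ = 0.709168): observed ΔN = 280.2 m, observed ΔE = -250.0 m.
Subtracting the expected shift leaves a residual of 280.2 − (257) = 23.2 m north and -250.0 − (-258) = 8.0 m east.
Residual distance = √(23.2² + 8.0²) = 24.6 m.

25 m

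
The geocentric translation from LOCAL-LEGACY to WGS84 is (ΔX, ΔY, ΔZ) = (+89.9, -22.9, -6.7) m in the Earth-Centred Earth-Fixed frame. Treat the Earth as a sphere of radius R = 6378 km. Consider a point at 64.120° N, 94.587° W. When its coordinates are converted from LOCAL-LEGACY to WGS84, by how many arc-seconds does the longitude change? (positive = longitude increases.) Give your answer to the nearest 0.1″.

Δλ = 6.8″

sin φ = 0.899710, cos φ = 0.436488, sin λ = -0.996797, cos λ = -0.079973.
East component: ΔE = −sin λ·ΔX + cos λ·ΔY = −(-0.996797)(89.9) + (-0.079973)(-22.9) = 91.44 m.
1° of latitude spans πR/180 = 111317 m; at latitude φ, 1° of longitude spans that × cos φ = 48588.6 m, so Δλ = 91.44 / 48588.6 × 3600 = 6.775″.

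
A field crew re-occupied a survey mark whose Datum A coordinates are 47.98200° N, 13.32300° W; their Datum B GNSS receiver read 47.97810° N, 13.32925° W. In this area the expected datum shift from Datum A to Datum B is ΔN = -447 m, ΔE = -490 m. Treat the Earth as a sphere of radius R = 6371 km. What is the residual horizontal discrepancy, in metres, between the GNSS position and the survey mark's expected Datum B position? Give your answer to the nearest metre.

28 m

Observed coordinate differences: Δφ = -0.00390°, Δλ = -0.00625°.
Converting to metres (1° lat = 111195 m, cos φ = 0.669364): observed ΔN = -433.7 m, observed ΔE = -465.2 m.
Subtracting the expected shift leaves a residual of -433.7 − (-447) = 13.3 m north and -465.2 − (-490) = 24.8 m east.
Residual distance = √(13.3² + 24.8²) = 28.2 m.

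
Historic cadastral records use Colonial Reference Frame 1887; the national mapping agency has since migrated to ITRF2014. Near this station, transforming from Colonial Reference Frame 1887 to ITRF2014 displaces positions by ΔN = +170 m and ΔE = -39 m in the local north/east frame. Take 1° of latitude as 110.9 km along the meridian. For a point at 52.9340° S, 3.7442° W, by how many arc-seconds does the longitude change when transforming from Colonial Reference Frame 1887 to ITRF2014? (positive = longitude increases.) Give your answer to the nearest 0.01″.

Δλ = -2.10″

At latitude -52.9340°, cos φ = 0.602735.
1° of longitude at this latitude = 110.9 × cos φ = 66.84 km, so Δλ = -39.0 / 66843.3 = -0.0005835° = -2.100″.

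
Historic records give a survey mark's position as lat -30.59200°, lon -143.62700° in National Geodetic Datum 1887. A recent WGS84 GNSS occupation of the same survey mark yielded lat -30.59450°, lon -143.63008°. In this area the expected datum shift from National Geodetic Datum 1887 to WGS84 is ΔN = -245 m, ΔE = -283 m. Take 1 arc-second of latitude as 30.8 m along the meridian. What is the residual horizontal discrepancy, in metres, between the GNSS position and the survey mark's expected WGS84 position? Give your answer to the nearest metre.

Observed coordinate differences: Δφ = -0.00250°, Δλ = -0.00308°.
Converting to metres (1° lat = 110880 m, cos φ = 0.860813): observed ΔN = -277.2 m, observed ΔE = -294.0 m.
Subtracting the expected shift leaves a residual of -277.2 − (-245) = -32.2 m north and -294.0 − (-283) = -11.0 m east.
Residual distance = √((-32.2)² + (-11.0)²) = 34.0 m.

34 m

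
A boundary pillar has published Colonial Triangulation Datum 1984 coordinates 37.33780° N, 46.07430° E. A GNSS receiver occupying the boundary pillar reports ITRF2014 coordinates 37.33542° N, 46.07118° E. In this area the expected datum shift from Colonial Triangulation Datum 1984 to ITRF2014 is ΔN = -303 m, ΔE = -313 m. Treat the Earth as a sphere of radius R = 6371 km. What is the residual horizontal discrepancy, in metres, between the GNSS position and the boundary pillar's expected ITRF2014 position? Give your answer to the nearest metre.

Observed coordinate differences: Δφ = -0.00238°, Δλ = -0.00312°.
Converting to metres (1° lat = 111195 m, cos φ = 0.795074): observed ΔN = -264.6 m, observed ΔE = -275.8 m.
Subtracting the expected shift leaves a residual of -264.6 − (-303) = 38.4 m north and -275.8 − (-313) = 37.2 m east.
Residual distance = √(38.4² + 37.2²) = 53.4 m.

53 m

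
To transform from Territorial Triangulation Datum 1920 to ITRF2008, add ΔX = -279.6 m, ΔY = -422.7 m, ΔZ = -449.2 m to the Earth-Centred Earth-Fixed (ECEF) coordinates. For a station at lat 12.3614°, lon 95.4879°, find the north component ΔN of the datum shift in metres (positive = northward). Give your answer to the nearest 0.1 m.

ΔN = -354.4 m

The local north axis is (−sin φ cos λ, −sin φ sin λ, cos φ), giving ΔN = -5.724 + 90.076 − 438.786 = -354.43 m.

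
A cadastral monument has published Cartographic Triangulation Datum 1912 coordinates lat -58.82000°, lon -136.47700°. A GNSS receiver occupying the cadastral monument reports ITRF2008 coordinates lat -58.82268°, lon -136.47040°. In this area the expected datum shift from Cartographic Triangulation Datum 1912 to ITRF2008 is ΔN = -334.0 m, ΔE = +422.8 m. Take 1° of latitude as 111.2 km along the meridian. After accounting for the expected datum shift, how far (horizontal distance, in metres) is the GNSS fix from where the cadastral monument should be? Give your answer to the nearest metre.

56 m

Observed coordinate differences: Δφ = -0.00268°, Δλ = +0.00660°.
Converting to metres (1° lat = 111200 m, cos φ = 0.517728): observed ΔN = -298.0 m, observed ΔE = 380.0 m.
Subtracting the expected shift leaves a residual of -298.0 − (-334.0) = 36.0 m north and 380.0 − (422.8) = -42.8 m east.
Residual distance = √(36.0² + (-42.8)²) = 55.9 m.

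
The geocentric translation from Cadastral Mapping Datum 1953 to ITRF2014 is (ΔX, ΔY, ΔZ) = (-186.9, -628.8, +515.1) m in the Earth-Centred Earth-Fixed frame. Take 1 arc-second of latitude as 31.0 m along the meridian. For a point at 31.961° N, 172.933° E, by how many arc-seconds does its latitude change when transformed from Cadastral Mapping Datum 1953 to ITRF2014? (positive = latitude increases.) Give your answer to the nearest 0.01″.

Δφ = 12.25″

sin φ = 0.529342, cos φ = 0.848409, sin λ = 0.123030, cos λ = -0.992403.
North component: ΔN = −sin φ cos λ·ΔX − sin φ sin λ·ΔY + cos φ·ΔZ = −(0.529342)(-0.992403)(-186.9) − (0.529342)(0.123030)(-628.8) + (0.848409)(515.1) = 379.78 m.
1° of latitude spans 3600 × 31.00 = 111600 m, so Δφ = 379.78 / 111600 × 3600 = 12.251″.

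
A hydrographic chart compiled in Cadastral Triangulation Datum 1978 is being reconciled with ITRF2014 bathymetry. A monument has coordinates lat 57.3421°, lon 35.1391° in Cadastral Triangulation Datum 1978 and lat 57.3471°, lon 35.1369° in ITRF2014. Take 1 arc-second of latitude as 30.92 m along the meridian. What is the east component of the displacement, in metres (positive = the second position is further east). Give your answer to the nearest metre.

ΔE = -132 m

Δφ = 57.3471° − 57.3421° = +0.0050°; Δλ = 35.1369° − 35.1391° = -0.0022°.
1° of latitude = 3600 × 30.92 = 111312 m.
ΔN = Δφ × 111312 = 556.6 m; ΔE = Δλ × 111312 × cos(57.3421°) = -0.0022 × 111312 × 0.539622 = -132.1 m.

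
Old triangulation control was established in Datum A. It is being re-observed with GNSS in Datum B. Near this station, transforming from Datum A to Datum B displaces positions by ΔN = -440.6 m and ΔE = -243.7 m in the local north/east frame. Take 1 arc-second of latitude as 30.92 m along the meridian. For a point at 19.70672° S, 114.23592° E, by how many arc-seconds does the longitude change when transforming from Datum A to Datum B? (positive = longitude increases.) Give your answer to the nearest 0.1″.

Δλ = -8.4″

At latitude -19.70672°, cos φ = 0.941431.
1″ of longitude at this latitude = 30.92 × cos φ = 29.1090 m, so Δλ = -243.7 / 29.1090 = -8.372″.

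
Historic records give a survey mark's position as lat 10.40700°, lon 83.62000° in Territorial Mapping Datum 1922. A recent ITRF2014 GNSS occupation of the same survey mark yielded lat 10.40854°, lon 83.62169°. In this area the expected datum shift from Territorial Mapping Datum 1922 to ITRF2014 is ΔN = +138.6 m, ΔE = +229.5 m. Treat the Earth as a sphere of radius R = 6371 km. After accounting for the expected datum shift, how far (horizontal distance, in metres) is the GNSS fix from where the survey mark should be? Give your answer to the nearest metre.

Observed coordinate differences: Δφ = +0.00154°, Δλ = +0.00169°.
Converting to metres (1° lat = 111195 m, cos φ = 0.983549): observed ΔN = 171.2 m, observed ΔE = 184.8 m.
Subtracting the expected shift leaves a residual of 171.2 − (138.6) = 32.6 m north and 184.8 − (229.5) = -44.7 m east.
Residual distance = √(32.6² + (-44.7)²) = 55.3 m.

55 m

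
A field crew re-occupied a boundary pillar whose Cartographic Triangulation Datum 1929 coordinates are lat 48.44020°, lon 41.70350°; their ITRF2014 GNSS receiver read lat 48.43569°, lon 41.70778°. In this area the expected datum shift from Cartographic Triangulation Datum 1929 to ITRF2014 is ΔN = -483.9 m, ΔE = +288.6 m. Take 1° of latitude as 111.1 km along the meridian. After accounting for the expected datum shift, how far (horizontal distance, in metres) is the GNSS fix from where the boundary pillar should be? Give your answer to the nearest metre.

Observed coordinate differences: Δφ = -0.00451°, Δλ = +0.00428°.
Converting to metres (1° lat = 111100 m, cos φ = 0.663401): observed ΔN = -501.1 m, observed ΔE = 315.5 m.
Subtracting the expected shift leaves a residual of -501.1 − (-483.9) = -17.2 m north and 315.5 − (288.6) = 26.9 m east.
Residual distance = √((-17.2)² + 26.9²) = 31.9 m.

32 m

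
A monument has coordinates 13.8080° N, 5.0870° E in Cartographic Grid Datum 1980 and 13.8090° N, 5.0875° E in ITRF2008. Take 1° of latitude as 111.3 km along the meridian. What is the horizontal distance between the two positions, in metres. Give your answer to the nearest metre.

124 m

Δφ = 13.8090° − 13.8080° = +0.0010°; Δλ = 5.0875° − 5.0870° = +0.0005°.
ΔN = Δφ × 111300 = 111.3 m; ΔE = Δλ × 111300 × cos(13.8080°) = +0.0005 × 111300 × 0.971101 = 54.0 m.
Distance = √(ΔE² + ΔN²) = √(54.0² + 111.3²) = 123.7 m.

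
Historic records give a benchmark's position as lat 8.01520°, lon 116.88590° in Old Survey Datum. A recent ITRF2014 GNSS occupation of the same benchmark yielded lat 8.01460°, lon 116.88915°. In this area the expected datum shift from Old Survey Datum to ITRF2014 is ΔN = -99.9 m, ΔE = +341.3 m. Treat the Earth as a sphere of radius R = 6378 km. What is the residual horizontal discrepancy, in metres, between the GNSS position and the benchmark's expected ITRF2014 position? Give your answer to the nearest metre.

Observed coordinate differences: Δφ = -0.00060°, Δλ = +0.00325°.
Converting to metres (1° lat = 111317 m, cos φ = 0.990231): observed ΔN = -66.8 m, observed ΔE = 358.2 m.
Subtracting the expected shift leaves a residual of -66.8 − (-99.9) = 33.1 m north and 358.2 − (341.3) = 16.9 m east.
Residual distance = √(33.1² + 16.9²) = 37.2 m.

37 m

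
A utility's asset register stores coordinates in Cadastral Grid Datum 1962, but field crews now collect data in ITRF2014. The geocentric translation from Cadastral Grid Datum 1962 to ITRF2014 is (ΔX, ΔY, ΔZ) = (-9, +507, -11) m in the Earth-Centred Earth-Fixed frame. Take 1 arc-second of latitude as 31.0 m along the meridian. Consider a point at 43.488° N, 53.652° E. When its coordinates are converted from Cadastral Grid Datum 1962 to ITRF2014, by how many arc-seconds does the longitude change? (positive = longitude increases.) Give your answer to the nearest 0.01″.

sin φ = 0.688203, cos φ = 0.725519, sin λ = 0.805432, cos λ = 0.592688.
East component: ΔE = −sin λ·ΔX + cos λ·ΔY = −(0.805432)(-9) + (0.592688)(507) = 307.74 m.
1° of latitude spans 3600 × 31.00 = 111600 m; at latitude φ, 1° of longitude spans that × cos φ = 80967.9 m, so Δλ = 307.74 / 80967.9 × 3600 = 13.683″.

Δλ = 13.68″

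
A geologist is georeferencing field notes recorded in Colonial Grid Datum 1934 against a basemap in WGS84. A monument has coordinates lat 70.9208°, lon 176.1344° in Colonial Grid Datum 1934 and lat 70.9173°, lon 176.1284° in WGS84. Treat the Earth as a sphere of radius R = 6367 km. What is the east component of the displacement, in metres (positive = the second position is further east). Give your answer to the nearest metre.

Δφ = 70.9173° − 70.9208° = -0.0035°; Δλ = 176.1284° − 176.1344° = -0.0060°.
1° along a meridian = πR/180 = 111125 m.
ΔN = Δφ × 111125 = -388.9 m; ΔE = Δλ × 111125 × cos(70.9208°) = -0.0060 × 111125 × 0.326875 = -217.9 m.

ΔE = -218 m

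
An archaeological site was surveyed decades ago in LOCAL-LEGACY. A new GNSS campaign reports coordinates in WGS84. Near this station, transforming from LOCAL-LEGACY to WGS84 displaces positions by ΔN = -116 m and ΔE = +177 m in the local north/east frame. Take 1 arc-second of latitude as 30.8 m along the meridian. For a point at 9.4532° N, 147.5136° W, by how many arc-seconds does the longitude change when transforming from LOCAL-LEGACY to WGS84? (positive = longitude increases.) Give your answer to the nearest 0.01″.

At latitude 9.4532°, cos φ = 0.986420.
1″ of longitude at this latitude = 30.80 × cos φ = 30.3817 m, so Δλ = 177.0 / 30.3817 = 5.826″.

Δλ = 5.83″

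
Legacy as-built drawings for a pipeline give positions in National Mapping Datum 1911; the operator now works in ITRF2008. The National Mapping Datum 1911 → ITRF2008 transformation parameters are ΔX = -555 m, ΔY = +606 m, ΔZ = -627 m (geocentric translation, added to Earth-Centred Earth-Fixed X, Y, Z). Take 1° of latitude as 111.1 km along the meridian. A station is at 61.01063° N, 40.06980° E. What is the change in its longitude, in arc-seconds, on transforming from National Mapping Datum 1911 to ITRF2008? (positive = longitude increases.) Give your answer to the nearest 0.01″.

sin φ = 0.874710, cos φ = 0.484647, sin λ = 0.643720, cos λ = 0.765261.
East component: ΔE = −sin λ·ΔX + cos λ·ΔY = −(0.643720)(-555) + (0.765261)(606) = 821.01 m.
1° of latitude spans 111100 m; at latitude φ, 1° of longitude spans that × cos φ = 53844.3 m, so Δλ = 821.01 / 53844.3 × 3600 = 54.892″.

Δλ = 54.89″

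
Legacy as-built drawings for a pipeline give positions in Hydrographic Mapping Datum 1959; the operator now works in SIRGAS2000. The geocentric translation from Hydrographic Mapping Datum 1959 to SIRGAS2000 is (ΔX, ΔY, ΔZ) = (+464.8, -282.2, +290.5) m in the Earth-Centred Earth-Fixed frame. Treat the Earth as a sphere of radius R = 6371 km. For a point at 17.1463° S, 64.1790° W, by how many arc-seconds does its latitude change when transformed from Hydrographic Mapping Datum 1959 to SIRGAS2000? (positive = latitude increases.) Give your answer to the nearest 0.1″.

sin φ = -0.294813, cos φ = 0.955555, sin λ = -0.900159, cos λ = 0.435561.
North component: ΔN = −sin φ cos λ·ΔX − sin φ sin λ·ΔY + cos φ·ΔZ = −(-0.294813)(0.435561)(464.8) − (-0.294813)(-0.900159)(-282.2) + (0.955555)(290.5) = 412.16 m.
1° of latitude spans πR/180 = 111195 m, so Δφ = 412.16 / 111195 × 3600 = 13.344″.

Δφ = 13.3″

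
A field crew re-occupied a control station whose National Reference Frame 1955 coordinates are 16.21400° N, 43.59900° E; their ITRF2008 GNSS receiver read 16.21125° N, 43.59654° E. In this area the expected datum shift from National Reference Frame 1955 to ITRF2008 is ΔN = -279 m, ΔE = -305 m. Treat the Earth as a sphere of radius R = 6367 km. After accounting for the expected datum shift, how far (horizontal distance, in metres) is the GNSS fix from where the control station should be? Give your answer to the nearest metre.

Observed coordinate differences: Δφ = -0.00275°, Δλ = -0.00246°.
Converting to metres (1° lat = 111125 m, cos φ = 0.960225): observed ΔN = -305.6 m, observed ΔE = -262.5 m.
Subtracting the expected shift leaves a residual of -305.6 − (-279) = -26.6 m north and -262.5 − (-305) = 42.5 m east.
Residual distance = √((-26.6)² + 42.5²) = 50.1 m.

50 m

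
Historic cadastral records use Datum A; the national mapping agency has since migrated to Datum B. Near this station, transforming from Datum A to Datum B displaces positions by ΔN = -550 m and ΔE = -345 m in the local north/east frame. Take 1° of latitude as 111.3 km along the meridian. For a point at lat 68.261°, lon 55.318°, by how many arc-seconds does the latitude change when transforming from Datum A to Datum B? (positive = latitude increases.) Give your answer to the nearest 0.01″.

1° of latitude = 111.3 km, so Δφ = -550.0 / 111300 = -0.0049416° = -17.790″.

Δφ = -17.79″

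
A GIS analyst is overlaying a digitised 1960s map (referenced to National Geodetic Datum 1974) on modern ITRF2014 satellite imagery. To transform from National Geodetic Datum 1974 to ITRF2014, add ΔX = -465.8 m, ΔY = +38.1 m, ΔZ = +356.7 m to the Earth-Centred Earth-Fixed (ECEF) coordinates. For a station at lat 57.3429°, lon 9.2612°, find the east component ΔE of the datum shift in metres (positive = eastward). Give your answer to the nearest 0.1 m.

At φ = 57.3429°, λ = 9.2612°: sin φ = 0.841915, cos φ = 0.539610, sin λ = 0.160935, cos λ = 0.986965.
ΔE = −sin λ·ΔX + cos λ·ΔY = −(0.160935)·(-465.8) + (0.986965)·(38.1) = 112.57 m.

ΔE = 112.6 m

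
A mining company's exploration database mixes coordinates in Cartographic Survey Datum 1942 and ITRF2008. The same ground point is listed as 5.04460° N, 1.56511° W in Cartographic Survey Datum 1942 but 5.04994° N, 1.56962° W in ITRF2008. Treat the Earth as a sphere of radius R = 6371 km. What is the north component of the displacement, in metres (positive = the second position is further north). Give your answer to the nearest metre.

ΔN = 594 m

Δφ = 5.04994° − 5.04460° = +0.00534°; Δλ = -1.56962° − -1.56511° = -0.00451°.
1° along a meridian = πR/180 = 111195 m.
ΔN = Δφ × 111195 = 593.8 m; ΔE = Δλ × 111195 × cos(5.04460°) = -0.00451 × 111195 × 0.996127 = -499.5 m.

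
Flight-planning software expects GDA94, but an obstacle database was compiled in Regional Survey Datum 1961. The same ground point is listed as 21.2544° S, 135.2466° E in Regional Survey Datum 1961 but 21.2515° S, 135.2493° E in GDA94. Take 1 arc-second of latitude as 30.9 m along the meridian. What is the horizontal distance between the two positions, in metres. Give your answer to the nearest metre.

427 m

Δφ = -21.2515° − -21.2544° = +0.0029°; Δλ = 135.2493° − 135.2466° = +0.0027°.
1° of latitude = 3600 × 30.90 = 111240 m.
ΔN = Δφ × 111240 = 322.6 m; ΔE = Δλ × 111240 × cos(-21.2544°) = +0.0027 × 111240 × 0.931980 = 279.9 m.
Distance = √(ΔE² + ΔN²) = √(279.9² + 322.6²) = 427.1 m.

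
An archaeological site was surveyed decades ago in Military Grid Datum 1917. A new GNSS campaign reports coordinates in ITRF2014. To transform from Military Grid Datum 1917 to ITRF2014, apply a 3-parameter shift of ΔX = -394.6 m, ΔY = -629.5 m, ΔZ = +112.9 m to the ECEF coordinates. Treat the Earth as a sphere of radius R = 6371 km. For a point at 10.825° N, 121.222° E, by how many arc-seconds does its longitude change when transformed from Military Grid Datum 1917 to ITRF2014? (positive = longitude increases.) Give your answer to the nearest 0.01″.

Δλ = 21.88″

sin φ = 0.187810, cos φ = 0.982205, sin λ = 0.855165, cos λ = -0.518355.
East component: ΔE = −sin λ·ΔX + cos λ·ΔY = −(0.855165)(-394.6) + (-0.518355)(-629.5) = 663.75 m.
1° of latitude spans πR/180 = 111195 m; at latitude φ, 1° of longitude spans that × cos φ = 109216.3 m, so Δλ = 663.75 / 109216.3 × 3600 = 21.879″.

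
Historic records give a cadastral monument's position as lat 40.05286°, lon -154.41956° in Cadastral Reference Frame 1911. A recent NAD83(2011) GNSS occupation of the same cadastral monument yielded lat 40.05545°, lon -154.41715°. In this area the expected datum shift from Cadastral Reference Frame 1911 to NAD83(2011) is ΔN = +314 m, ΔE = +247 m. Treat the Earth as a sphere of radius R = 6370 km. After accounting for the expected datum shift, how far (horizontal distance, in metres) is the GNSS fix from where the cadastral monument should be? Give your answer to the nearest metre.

Observed coordinate differences: Δφ = +0.00259°, Δλ = +0.00241°.
Converting to metres (1° lat = 111177 m, cos φ = 0.765451): observed ΔN = 287.9 m, observed ΔE = 205.1 m.
Subtracting the expected shift leaves a residual of 287.9 − (314) = -26.1 m north and 205.1 − (247) = -41.9 m east.
Residual distance = √((-26.1)² + (-41.9)²) = 49.3 m.

49 m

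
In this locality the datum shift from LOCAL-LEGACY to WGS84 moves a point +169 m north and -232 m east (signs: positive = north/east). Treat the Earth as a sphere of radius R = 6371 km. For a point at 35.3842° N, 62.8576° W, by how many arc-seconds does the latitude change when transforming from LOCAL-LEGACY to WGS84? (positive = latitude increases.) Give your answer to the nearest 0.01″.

Δφ = 5.47″

On a sphere of radius R, 1 rad of latitude = R, so Δφ = ΔN / R = 169.0 / 6371000 = 2.6526e-05 rad = 5.471″.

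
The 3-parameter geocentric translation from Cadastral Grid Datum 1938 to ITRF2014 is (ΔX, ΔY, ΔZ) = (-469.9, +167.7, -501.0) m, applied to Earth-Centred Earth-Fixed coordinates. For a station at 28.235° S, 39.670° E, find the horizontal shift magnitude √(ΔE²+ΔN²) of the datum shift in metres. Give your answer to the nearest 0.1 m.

The local east axis at (φ, λ) is (−sin λ, cos λ, 0), so ΔE = −sin(39.670°)·(-469.9) + cos(39.670°)·167.7 = 429.05 m.
The local north axis is (−sin φ cos λ, −sin φ sin λ, cos φ), giving ΔN = -171.115 + 50.646 − 441.388 = -561.86 m.
Horizontal magnitude = √(ΔE² + ΔN²) = √(429.05² + (-561.86)²) = 706.94 m.

706.9 m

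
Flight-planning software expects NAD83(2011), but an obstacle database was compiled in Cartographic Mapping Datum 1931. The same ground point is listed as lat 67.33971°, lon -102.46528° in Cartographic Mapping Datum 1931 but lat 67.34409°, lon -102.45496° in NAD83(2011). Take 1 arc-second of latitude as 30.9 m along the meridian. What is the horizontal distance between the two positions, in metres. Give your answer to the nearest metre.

Δφ = 67.34409° − 67.33971° = +0.00438°; Δλ = -102.45496° − -102.46528° = +0.01032°.
1° of latitude = 3600 × 30.90 = 111240 m.
ΔN = Δφ × 111240 = 487.2 m; ΔE = Δλ × 111240 × cos(67.33971°) = +0.01032 × 111240 × 0.385267 = 442.3 m.
Distance = √(ΔE² + ΔN²) = √(442.3² + 487.2²) = 658.0 m.

658 m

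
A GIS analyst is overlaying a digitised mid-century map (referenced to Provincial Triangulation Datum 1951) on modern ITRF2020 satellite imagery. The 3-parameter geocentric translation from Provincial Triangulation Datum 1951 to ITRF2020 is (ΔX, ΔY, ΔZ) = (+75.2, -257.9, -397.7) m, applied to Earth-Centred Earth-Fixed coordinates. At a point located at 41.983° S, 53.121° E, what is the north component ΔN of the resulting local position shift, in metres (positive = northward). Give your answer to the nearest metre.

The local north axis is (−sin φ cos λ, −sin φ sin λ, cos φ), giving ΔN = 30.188 − 137.993 − 295.628 = -403.43 m.

ΔN = -403 m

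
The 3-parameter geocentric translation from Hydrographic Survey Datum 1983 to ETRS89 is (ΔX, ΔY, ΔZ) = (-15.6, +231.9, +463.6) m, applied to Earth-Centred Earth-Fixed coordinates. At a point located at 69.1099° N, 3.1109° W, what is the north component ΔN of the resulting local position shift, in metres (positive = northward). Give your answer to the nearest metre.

ΔN = 192 m

The local north axis is (−sin φ cos λ, −sin φ sin λ, cos φ), giving ΔN = 14.553 + 11.758 + 165.309 = 191.62 m.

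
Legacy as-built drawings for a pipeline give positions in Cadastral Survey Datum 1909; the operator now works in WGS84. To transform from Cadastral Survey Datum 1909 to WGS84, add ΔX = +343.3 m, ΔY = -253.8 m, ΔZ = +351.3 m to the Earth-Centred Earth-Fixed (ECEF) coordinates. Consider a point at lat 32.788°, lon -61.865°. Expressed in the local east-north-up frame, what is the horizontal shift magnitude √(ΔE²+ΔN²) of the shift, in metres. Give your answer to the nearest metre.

At φ = 32.788°, λ = -61.865°: sin φ = 0.541532, cos φ = 0.840680, sin λ = -0.881839, cos λ = 0.471551.
ΔE = −sin λ·ΔX + cos λ·ΔY = −(-0.881839)·(343.3) + (0.471551)·(-253.8) = 183.06 m.
ΔN = −sin φ cos λ·ΔX − sin φ sin λ·ΔY + cos φ·ΔZ = −(0.541532)(0.471551)(343.3) − (0.541532)(-0.881839)(-253.8) + (0.840680)(351.3) = 86.47 m.
Horizontal magnitude = √(ΔE² + ΔN²) = √(183.06² + 86.47²) = 202.45 m.

202 m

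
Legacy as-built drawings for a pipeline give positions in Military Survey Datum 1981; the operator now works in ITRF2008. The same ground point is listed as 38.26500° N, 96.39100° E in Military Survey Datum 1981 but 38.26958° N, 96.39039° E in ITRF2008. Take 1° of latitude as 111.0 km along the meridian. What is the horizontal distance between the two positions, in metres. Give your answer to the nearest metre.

511 m

Δφ = 38.26958° − 38.26500° = +0.00458°; Δλ = 96.39039° − 96.39100° = -0.00061°.
ΔN = Δφ × 111000 = 508.4 m; ΔE = Δλ × 111000 × cos(38.26500°) = -0.00061 × 111000 × 0.785155 = -53.2 m.
Distance = √(ΔE² + ΔN²) = √((-53.2)² + 508.4²) = 511.2 m.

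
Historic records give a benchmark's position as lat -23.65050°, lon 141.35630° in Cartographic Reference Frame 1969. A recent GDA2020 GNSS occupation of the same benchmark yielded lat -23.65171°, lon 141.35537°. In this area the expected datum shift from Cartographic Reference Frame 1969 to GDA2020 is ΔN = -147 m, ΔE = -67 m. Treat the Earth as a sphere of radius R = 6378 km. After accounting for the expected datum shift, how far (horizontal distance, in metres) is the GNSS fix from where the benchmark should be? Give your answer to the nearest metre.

Observed coordinate differences: Δφ = -0.00121°, Δλ = -0.00093°.
Converting to metres (1° lat = 111317 m, cos φ = 0.916010): observed ΔN = -134.7 m, observed ΔE = -94.8 m.
Subtracting the expected shift leaves a residual of -134.7 − (-147) = 12.3 m north and -94.8 − (-67) = -27.8 m east.
Residual distance = √(12.3² + (-27.8)²) = 30.4 m.

30 m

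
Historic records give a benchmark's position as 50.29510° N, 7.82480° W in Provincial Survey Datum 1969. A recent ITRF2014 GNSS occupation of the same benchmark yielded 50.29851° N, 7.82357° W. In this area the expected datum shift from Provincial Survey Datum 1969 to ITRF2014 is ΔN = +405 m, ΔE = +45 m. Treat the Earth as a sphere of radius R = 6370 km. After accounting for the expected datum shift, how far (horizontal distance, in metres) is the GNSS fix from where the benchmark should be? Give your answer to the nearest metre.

50 m

Observed coordinate differences: Δφ = +0.00341°, Δλ = +0.00123°.
Converting to metres (1° lat = 111177 m, cos φ = 0.638834): observed ΔN = 379.1 m, observed ΔE = 87.4 m.
Subtracting the expected shift leaves a residual of 379.1 − (405) = -25.9 m north and 87.4 − (45) = 42.4 m east.
Residual distance = √((-25.9)² + 42.4²) = 49.6 m.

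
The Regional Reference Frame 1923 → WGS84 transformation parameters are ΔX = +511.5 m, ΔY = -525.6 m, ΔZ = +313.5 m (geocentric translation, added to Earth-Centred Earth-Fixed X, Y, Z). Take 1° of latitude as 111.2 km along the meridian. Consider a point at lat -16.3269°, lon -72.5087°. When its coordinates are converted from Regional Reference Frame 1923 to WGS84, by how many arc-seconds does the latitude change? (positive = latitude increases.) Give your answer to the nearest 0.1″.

Δφ = 15.7″

sin φ = -0.281117, cos φ = 0.959673, sin λ = -0.953763, cos λ = 0.300561.
North component: ΔN = −sin φ cos λ·ΔX − sin φ sin λ·ΔY + cos φ·ΔZ = −(-0.281117)(0.300561)(511.5) − (-0.281117)(-0.953763)(-525.6) + (0.959673)(313.5) = 485.00 m.
1° of latitude spans 111200 m, so Δφ = 485.00 / 111200 × 3600 = 15.701″.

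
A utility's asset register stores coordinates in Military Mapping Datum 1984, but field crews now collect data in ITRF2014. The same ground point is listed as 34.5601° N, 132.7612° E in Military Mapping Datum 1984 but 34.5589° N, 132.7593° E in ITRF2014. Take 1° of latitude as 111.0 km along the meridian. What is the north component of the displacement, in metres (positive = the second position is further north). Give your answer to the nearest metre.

Δφ = 34.5589° − 34.5601° = -0.0012°; Δλ = 132.7593° − 132.7612° = -0.0019°.
ΔN = Δφ × 111000 = -133.2 m; ΔE = Δλ × 111000 × cos(34.5601°) = -0.0019 × 111000 × 0.823532 = -173.7 m.

ΔN = -133 m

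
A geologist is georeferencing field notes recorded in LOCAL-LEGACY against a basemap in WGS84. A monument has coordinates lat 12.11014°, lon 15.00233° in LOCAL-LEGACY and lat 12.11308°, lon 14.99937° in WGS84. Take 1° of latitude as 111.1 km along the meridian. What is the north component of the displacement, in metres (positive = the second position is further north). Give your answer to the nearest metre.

ΔN = 327 m

Δφ = 12.11308° − 12.11014° = +0.00294°; Δλ = 14.99937° − 15.00233° = -0.00296°.
ΔN = Δφ × 111100 = 326.6 m; ΔE = Δλ × 111100 × cos(12.11014°) = -0.00296 × 111100 × 0.977746 = -321.5 m.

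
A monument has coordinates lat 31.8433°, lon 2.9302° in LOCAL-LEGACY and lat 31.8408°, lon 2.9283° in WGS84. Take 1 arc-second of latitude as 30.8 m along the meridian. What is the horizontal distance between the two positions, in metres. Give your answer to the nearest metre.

Δφ = 31.8408° − 31.8433° = -0.0025°; Δλ = 2.9283° − 2.9302° = -0.0019°.
1° of latitude = 3600 × 30.80 = 110880 m.
ΔN = Δφ × 110880 = -277.2 m; ΔE = Δλ × 110880 × cos(31.8433°) = -0.0019 × 110880 × 0.849494 = -179.0 m.
Distance = √(ΔE² + ΔN²) = √((-179.0)² + (-277.2)²) = 330.0 m.

330 m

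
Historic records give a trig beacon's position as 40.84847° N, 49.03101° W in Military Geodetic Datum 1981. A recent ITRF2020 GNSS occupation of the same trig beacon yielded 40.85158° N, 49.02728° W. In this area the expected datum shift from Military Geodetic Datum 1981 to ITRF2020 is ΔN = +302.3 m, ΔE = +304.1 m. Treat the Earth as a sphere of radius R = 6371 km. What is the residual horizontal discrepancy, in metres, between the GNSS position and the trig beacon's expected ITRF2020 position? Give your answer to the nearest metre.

45 m

Observed coordinate differences: Δφ = +0.00311°, Δλ = +0.00373°.
Converting to metres (1° lat = 111195 m, cos φ = 0.756442): observed ΔN = 345.8 m, observed ΔE = 313.7 m.
Subtracting the expected shift leaves a residual of 345.8 − (302.3) = 43.5 m north and 313.7 − (304.1) = 9.6 m east.
Residual distance = √(43.5² + 9.6²) = 44.6 m.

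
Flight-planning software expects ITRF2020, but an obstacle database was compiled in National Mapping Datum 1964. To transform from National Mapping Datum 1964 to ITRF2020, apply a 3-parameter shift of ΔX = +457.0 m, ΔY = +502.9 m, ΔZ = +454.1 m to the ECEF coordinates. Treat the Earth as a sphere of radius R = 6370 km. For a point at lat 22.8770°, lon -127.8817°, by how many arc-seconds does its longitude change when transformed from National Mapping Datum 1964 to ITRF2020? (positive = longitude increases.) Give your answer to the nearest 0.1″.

Δλ = 1.8″

sin φ = 0.388754, cos φ = 0.921342, sin λ = -0.789280, cos λ = -0.614033.
East component: ΔE = −sin λ·ΔX + cos λ·ΔY = −(-0.789280)(457.0) + (-0.614033)(502.9) = 51.90 m.
1° of latitude spans πR/180 = 111177 m; at latitude φ, 1° of longitude spans that × cos φ = 102432.4 m, so Δλ = 51.90 / 102432.4 × 3600 = 1.824″.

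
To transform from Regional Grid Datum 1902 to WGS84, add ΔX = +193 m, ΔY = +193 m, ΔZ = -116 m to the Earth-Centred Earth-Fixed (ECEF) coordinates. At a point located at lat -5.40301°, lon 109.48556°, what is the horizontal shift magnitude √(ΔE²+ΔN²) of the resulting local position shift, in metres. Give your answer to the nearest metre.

At φ = -5.40301°, λ = 109.48556°: sin φ = -0.094161, cos φ = 0.995557, sin λ = 0.942726, cos λ = -0.333569.
ΔE = −sin λ·ΔX + cos λ·ΔY = −(0.942726)·(193) + (-0.333569)·(193) = -246.32 m.
ΔN = −sin φ cos λ·ΔX − sin φ sin λ·ΔY + cos φ·ΔZ = −(-0.094161)(-0.333569)(193) − (-0.094161)(0.942726)(193) + (0.995557)(-116) = -104.41 m.
Horizontal magnitude = √(ΔE² + ΔN²) = √((-246.32)² + (-104.41)²) = 267.54 m.

268 m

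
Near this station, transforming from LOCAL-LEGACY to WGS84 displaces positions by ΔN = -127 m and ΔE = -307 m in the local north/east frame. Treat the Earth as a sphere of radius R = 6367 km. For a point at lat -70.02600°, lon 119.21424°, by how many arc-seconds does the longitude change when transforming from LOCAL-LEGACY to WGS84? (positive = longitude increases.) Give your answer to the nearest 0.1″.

At latitude -70.02600°, cos φ = 0.341594.
One radian of longitude at latitude φ spans R cos φ, so Δλ = ΔE / (R cos φ) = -307.0 / (6367000 × 0.341594) = -1.4115e-04 rad = -29.115″.

Δλ = -29.1″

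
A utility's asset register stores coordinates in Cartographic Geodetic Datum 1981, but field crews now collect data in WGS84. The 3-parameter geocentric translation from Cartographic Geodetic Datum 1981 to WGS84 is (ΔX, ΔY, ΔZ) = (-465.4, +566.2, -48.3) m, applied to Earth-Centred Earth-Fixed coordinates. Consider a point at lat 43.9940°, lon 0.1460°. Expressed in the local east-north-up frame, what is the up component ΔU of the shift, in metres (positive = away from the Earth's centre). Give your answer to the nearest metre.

The local up (radial) axis is (cos φ cos λ, cos φ sin λ, sin φ), giving ΔU = -334.814 + 1.038 − 33.548 = -367.32 m.

ΔU = -367 m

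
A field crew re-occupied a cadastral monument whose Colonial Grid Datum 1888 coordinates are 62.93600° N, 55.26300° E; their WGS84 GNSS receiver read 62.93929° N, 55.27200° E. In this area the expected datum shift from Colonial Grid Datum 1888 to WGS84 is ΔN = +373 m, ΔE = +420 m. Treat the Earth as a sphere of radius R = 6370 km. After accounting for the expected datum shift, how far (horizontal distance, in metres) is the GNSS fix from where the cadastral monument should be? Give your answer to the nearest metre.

36 m

Observed coordinate differences: Δφ = +0.00329°, Δλ = +0.00900°.
Converting to metres (1° lat = 111177 m, cos φ = 0.454985): observed ΔN = 365.8 m, observed ΔE = 455.3 m.
Subtracting the expected shift leaves a residual of 365.8 − (373) = -7.2 m north and 455.3 − (420) = 35.3 m east.
Residual distance = √((-7.2)² + 35.3²) = 36.0 m.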